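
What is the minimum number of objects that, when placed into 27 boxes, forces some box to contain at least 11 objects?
n = (11 − 1)·27 + 1 = 271

By the generalised pigeonhole principle, to guarantee some box contains ≥ r objects we need more than (r − 1) · k objects total. Threshold: n = (r − 1) · k + 1. With r = 11 and k = 27: n = 10 · 27 + 1 = 270 + 1 = 271. For n = 270 = 10 · 27, we can put exactly 10 objects in every box, avoiding 11 in any single one — so 271 is tight.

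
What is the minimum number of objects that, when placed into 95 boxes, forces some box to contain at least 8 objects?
n = (8 − 1)·95 + 1 = 666

By the generalised pigeonhole principle, to guarantee some box contains ≥ r objects we need more than (r − 1) · k objects total. Threshold: n = (r − 1) · k + 1. With r = 8 and k = 95: n = 7 · 95 + 1 = 665 + 1 = 666. For n = 665 = 7 · 95, we can put exactly 7 objects in every box, avoiding 8 in any single one — so 666 is tight.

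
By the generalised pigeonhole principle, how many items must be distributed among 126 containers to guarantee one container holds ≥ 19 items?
n = (19 − 1)·126 + 1 = 2269

By the generalised pigeonhole principle, to guarantee some box contains ≥ r objects we need more than (r − 1) · k objects total. Threshold: n = (r − 1) · k + 1. With r = 19 and k = 126: n = 18 · 126 + 1 = 2268 + 1 = 2269. For n = 2268 = 18 · 126, we can put exactly 18 objects in every box, avoiding 19 in any single one — so 2269 is tight.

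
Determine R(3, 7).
R(3, 7) = 23

Lower bound: an explicit 2-colouring of K_{22} (typically a Paley-type or other structured construction) avoids a red K_3 and a blue K_7, showing R(3, 7) > 22.
Upper bound: the simple Erdős–Szekeres recurrence only gives R(3, 7) ≤ 25; the tight bound R(3, 7) ≤ 23 requires a sharper case analysis (or computer search) of 2-colourings of K_{23}.
Hence R(3, 7) = 23.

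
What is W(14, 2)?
W(14, 2) = 14 + 1 = 15

A 2-term AP is any pair of integers, so a monochromatic 2-AP exists iff some colour is used at least twice. With 14 colours, the colouring i ↦ i on {1, ..., 14} uses each colour once, avoiding any monochromatic pair, so W(14, 2) > 14. For {1, ..., 15}, pigeonhole forces two integers of the same colour, which form a monochromatic 2-AP. Hence W(14, 2) = 15.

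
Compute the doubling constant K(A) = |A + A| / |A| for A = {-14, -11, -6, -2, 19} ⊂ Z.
K = |A + A| / |A| = 15/5 = 3

Enumerate A + A = {a + b : a, b ∈ A}. With |A| = 5, there are |A|^2 = 25 ordered sum pairs; collecting distinct values, A + A = {-28, -25, -22, -20, -17, -16, -13, -12, -8, -4, 5, 8, 13, 17, 38}, so |A + A| = 15. Thus K = 15/5 = 3. For comparison, the minimum possible |A + A| over all 5-element sets is 2·5 − 1 = 9 (so min K = 9/5), attained only by arithmetic progressions.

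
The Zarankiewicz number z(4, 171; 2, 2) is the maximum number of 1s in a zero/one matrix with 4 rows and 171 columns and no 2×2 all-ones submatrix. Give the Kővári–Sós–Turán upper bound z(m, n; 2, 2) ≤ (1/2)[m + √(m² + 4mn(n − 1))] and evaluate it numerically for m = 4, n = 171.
z(4, 171; 2, 2) ≤ (1/2)[4 + √(4² + 4·4·171·170)] = (1/2)[4 + √465136] = 343.0044

Kővári–Sós–Turán: let r_1, ..., r_4 be the row sums and z = Σ r_i the total number of 1s. Each pair of columns can share at most one row with both entries 1 (else a 2×2 all-ones block appears), so Σ_i C(r_i, 2) ≤ C(171, 2) = 14535. By convexity Σ_i C(r_i, 2) ≥ 4·C(z/4, 2) = z(z − 4)/(2·4), giving z² − 4z − 4·171·170 ≤ 0 and hence z ≤ (1/2)[4 + √(16 + 4·116280)] = (1/2)[4 + √465136] ≈ (1/2)(4 + 682.0088) = 343.0044.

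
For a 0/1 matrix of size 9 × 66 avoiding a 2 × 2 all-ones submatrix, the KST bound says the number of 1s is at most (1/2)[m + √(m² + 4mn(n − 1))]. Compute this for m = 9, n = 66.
z(9, 66; 2, 2) ≤ (1/2)[9 + √(9² + 4·9·66·65)] = (1/2)[9 + √154521] = 201.0458

Kővári–Sós–Turán: let r_1, ..., r_9 be the row sums and z = Σ r_i the total number of 1s. Each pair of columns can share at most one row with both entries 1 (else a 2×2 all-ones block appears), so Σ_i C(r_i, 2) ≤ C(66, 2) = 2145. By convexity Σ_i C(r_i, 2) ≥ 9·C(z/9, 2) = z(z − 9)/(2·9), giving z² − 9z − 9·66·65 ≤ 0 and hence z ≤ (1/2)[9 + √(81 + 4·38610)] = (1/2)[9 + √154521] ≈ (1/2)(9 + 393.0916) = 201.0458.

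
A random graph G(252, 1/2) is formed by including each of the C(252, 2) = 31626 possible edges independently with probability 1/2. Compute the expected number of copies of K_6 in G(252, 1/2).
E[# K_6] = C(252, 6) · (1/2)^C(6, 2) = 334988390100 / 2^15 = 83747097525/8192 ≈ 10223034.365845

For each 6-subset S of vertices (there are C(252, 6) = 334988390100 such S), let X_S = 1 if S induces a K_6 (all C(6, 2) = 15 edges present). Then P(X_S = 1) = (1/2)^15 = 1/32768. By linearity of expectation, E[# K_6] = C(252, 6) · (1/2)^15 = 334988390100 / 32768 = 83747097525/8192 ≈ 10223034.365845.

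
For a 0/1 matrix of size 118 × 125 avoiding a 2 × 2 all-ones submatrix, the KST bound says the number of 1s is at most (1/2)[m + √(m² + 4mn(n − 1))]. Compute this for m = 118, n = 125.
z(118, 125; 2, 2) ≤ (1/2)[118 + √(118² + 4·118·125·124)] = (1/2)[118 + √7329924] = 1412.6916

Kővári–Sós–Turán: let r_1, ..., r_118 be the row sums and z = Σ r_i the total number of 1s. Each pair of columns can share at most one row with both entries 1 (else a 2×2 all-ones block appears), so Σ_i C(r_i, 2) ≤ C(125, 2) = 7750. By convexity Σ_i C(r_i, 2) ≥ 118·C(z/118, 2) = z(z − 118)/(2·118), giving z² − 118z − 118·125·124 ≤ 0 and hence z ≤ (1/2)[118 + √(13924 + 4·1829000)] = (1/2)[118 + √7329924] ≈ (1/2)(118 + 2707.3832) = 1412.6916.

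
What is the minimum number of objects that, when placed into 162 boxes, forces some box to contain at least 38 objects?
n = (38 − 1)·162 + 1 = 5995

By the generalised pigeonhole principle, to guarantee some box contains ≥ r objects we need more than (r − 1) · k objects total. Threshold: n = (r − 1) · k + 1. With r = 38 and k = 162: n = 37 · 162 + 1 = 5994 + 1 = 5995. For n = 5994 = 37 · 162, we can put exactly 37 objects in every box, avoiding 38 in any single one — so 5995 is tight.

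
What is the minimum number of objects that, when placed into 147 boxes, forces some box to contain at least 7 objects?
n = (7 − 1)·147 + 1 = 883

By the generalised pigeonhole principle, to guarantee some box contains ≥ r objects we need more than (r − 1) · k objects total. Threshold: n = (r − 1) · k + 1. With r = 7 and k = 147: n = 6 · 147 + 1 = 882 + 1 = 883. For n = 882 = 6 · 147, we can put exactly 6 objects in every box, avoiding 7 in any single one — so 883 is tight.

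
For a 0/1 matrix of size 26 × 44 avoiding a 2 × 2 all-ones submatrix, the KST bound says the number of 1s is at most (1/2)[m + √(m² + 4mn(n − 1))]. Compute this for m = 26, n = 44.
z(26, 44; 2, 2) ≤ (1/2)[26 + √(26² + 4·26·44·43)] = (1/2)[26 + √197444] = 235.1734

Kővári–Sós–Turán: let r_1, ..., r_26 be the row sums and z = Σ r_i the total number of 1s. Each pair of columns can share at most one row with both entries 1 (else a 2×2 all-ones block appears), so Σ_i C(r_i, 2) ≤ C(44, 2) = 946. By convexity Σ_i C(r_i, 2) ≥ 26·C(z/26, 2) = z(z − 26)/(2·26), giving z² − 26z − 26·44·43 ≤ 0 and hence z ≤ (1/2)[26 + √(676 + 4·49192)] = (1/2)[26 + √197444] ≈ (1/2)(26 + 444.3467) = 235.1734.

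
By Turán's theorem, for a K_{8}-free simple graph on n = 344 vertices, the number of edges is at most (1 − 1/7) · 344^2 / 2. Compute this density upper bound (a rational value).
Turán density bound = (6/7) · 344^2/2 = 355008/7 ≈ 50715.4286

Turán's theorem: ex(n, K_{r+1}) is achieved by the complete r-partite Turán graph T(n, r) with parts as balanced as possible, and is at most (1 − 1/r) · n^2/2. For r = 7, n = 344: the density bound is (6/7) · 118336/2 = 355008/7 ≈ 50715.4286. The integer-valued extremum is e(T(344, 7)) = 50715, which is strictly less than the density bound 355008/7 since 7 ∤ 344 (the parts of T(344, 7) cannot all be equal).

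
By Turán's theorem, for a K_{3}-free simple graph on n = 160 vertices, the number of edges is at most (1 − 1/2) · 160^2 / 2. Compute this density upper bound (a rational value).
Turán density bound = (1/2) · 160^2/2 = 6400

Turán's theorem: ex(n, K_{r+1}) is achieved by the complete r-partite Turán graph T(n, r) with parts as balanced as possible, and is at most (1 − 1/r) · n^2/2. For r = 2, n = 160: the density bound is (1/2) · 25600/2 = 6400. Since 2 ∣ 160, the Turán graph T(160, 2) has parts of equal size 80, and its edge count e(T(160, 2)) = 6400 attains the density bound exactly.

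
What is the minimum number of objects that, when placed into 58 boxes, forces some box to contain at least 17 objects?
n = (17 − 1)·58 + 1 = 929

By the generalised pigeonhole principle, to guarantee some box contains ≥ r objects we need more than (r − 1) · k objects total. Threshold: n = (r − 1) · k + 1. With r = 17 and k = 58: n = 16 · 58 + 1 = 928 + 1 = 929. For n = 928 = 16 · 58, we can put exactly 16 objects in every box, avoiding 17 in any single one — so 929 is tight.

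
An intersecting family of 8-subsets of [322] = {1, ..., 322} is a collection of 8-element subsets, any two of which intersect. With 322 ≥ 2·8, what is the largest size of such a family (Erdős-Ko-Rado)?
max |F| = C(321, 7) = 65237780314080

The Erdős-Ko-Rado theorem states: for n ≥ 2k, an intersecting family of k-subsets of an n-element set has size at most C(n − 1, k − 1), with equality for 'star' families {A ⊆ [n] : |A| = k, i ∈ A} (fix an element i). For n = 322, k = 8: C(321, 7) = 65237780314080.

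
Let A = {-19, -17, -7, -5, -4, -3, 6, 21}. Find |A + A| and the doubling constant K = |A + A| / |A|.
K = |A + A| / |A| = 30/8 = 15/4

Enumerate A + A = {a + b : a, b ∈ A}. With |A| = 8, there are |A|^2 = 64 ordered sum pairs; collecting distinct values, A + A = {-38, -36, -34, -26, -24, -23, -22, -21, -20, -14, -13, -12, -11, -10, -9, -8, -7, -6, -1, 1, 2, 3, 4, 12, 14, 16, 17, 18, 27, 42}, so |A + A| = 30. Thus K = 30/8 = 15/4. For comparison, the minimum possible |A + A| over all 8-element sets is 2·8 − 1 = 15 (so min K = 15/8), attained only by arithmetic progressions.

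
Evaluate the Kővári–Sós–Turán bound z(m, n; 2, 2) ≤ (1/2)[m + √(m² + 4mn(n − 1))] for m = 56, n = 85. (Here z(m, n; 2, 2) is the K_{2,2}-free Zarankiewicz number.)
z(56, 85; 2, 2) ≤ (1/2)[56 + √(56² + 4·56·85·84)] = (1/2)[56 + √1602496] = 660.9487

Kővári–Sós–Turán: let r_1, ..., r_56 be the row sums and z = Σ r_i the total number of 1s. Each pair of columns can share at most one row with both entries 1 (else a 2×2 all-ones block appears), so Σ_i C(r_i, 2) ≤ C(85, 2) = 3570. By convexity Σ_i C(r_i, 2) ≥ 56·C(z/56, 2) = z(z − 56)/(2·56), giving z² − 56z − 56·85·84 ≤ 0 and hence z ≤ (1/2)[56 + √(3136 + 4·399840)] = (1/2)[56 + √1602496] ≈ (1/2)(56 + 1265.8973) = 660.9487.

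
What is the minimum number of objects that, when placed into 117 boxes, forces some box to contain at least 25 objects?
n = (25 − 1)·117 + 1 = 2809

By the generalised pigeonhole principle, to guarantee some box contains ≥ r objects we need more than (r − 1) · k objects total. Threshold: n = (r − 1) · k + 1. With r = 25 and k = 117: n = 24 · 117 + 1 = 2808 + 1 = 2809. For n = 2808 = 24 · 117, we can put exactly 24 objects in every box, avoiding 25 in any single one — so 2809 is tight.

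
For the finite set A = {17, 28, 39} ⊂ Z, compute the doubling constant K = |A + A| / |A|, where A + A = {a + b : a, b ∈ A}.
K = |A + A| / |A| = 5/3

Enumerate A + A = {a + b : a, b ∈ A}. With |A| = 3, there are |A|^2 = 9 ordered sum pairs; collecting distinct values, A + A = {34, 45, 56, 67, 78}, so |A + A| = 5. Thus K = 5/3. Here |A + A| = 2|A| − 1 = 5, the minimum possible — so K = 5/3 is minimal, which holds iff A is an arithmetic progression.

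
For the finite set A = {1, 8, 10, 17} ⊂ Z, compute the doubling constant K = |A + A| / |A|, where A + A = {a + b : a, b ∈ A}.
K = |A + A| / |A| = 9/4

Enumerate A + A = {a + b : a, b ∈ A}. With |A| = 4, there are |A|^2 = 16 ordered sum pairs; collecting distinct values, A + A = {2, 9, 11, 16, 18, 20, 25, 27, 34}, so |A + A| = 9. Thus K = 9/4. For comparison, the minimum possible |A + A| over all 4-element sets is 2·4 − 1 = 7 (so min K = 7/4), attained only by arithmetic progressions.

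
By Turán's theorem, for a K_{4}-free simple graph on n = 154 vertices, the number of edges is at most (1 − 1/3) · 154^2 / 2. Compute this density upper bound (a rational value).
Turán density bound = (2/3) · 154^2/2 = 23716/3 ≈ 7905.3333

Turán's theorem: ex(n, K_{r+1}) is achieved by the complete r-partite Turán graph T(n, r) with parts as balanced as possible, and is at most (1 − 1/r) · n^2/2. For r = 3, n = 154: the density bound is (2/3) · 23716/2 = 23716/3 ≈ 7905.3333. The integer-valued extremum is e(T(154, 3)) = 7905, which is strictly less than the density bound 23716/3 since 3 ∤ 154 (the parts of T(154, 3) cannot all be equal).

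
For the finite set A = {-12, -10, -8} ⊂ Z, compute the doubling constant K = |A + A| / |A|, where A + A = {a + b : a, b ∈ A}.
K = |A + A| / |A| = 5/3

Enumerate A + A = {a + b : a, b ∈ A}. With |A| = 3, there are |A|^2 = 9 ordered sum pairs; collecting distinct values, A + A = {-24, -22, -20, -18, -16}, so |A + A| = 5. Thus K = 5/3. Here |A + A| = 2|A| − 1 = 5, the minimum possible — so K = 5/3 is minimal, which holds iff A is an arithmetic progression.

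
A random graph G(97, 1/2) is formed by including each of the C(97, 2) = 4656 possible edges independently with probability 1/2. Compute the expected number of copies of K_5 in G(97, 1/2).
E[# K_5] = C(97, 5) · (1/2)^C(5, 2) = 64446024 / 2^10 = 8055753/128 = 62935.5703125

For each 5-subset S of vertices (there are C(97, 5) = 64446024 such S), let X_S = 1 if S induces a K_5 (all C(5, 2) = 10 edges present). Then P(X_S = 1) = (1/2)^10 = 1/1024. By linearity of expectation, E[# K_5] = C(97, 5) · (1/2)^10 = 64446024 / 1024 = 8055753/128 = 62935.5703125.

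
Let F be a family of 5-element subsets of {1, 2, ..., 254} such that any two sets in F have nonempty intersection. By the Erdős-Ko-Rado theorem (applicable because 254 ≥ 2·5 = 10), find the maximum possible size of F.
max |F| = C(253, 4) = 166695375

The Erdős-Ko-Rado theorem states: for n ≥ 2k, an intersecting family of k-subsets of an n-element set has size at most C(n − 1, k − 1), with equality for 'star' families {A ⊆ [n] : |A| = k, i ∈ A} (fix an element i). For n = 254, k = 5: C(253, 4) = 166695375.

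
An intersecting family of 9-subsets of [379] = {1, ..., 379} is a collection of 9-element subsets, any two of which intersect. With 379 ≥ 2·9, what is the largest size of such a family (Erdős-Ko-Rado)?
max |F| = C(378, 8) = 9594647478991575

Erdős-Ko-Rado (1961): when n ≥ 2k, max |F| = C(n−1, k−1). The bound is attained by the star {A : i ∈ A} for any fixed i ∈ [n]. Here C(379−1, 9−1) = C(378, 8) = 9594647478991575.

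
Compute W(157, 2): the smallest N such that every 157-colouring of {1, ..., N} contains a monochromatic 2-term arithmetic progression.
W(157, 2) = 157 + 1 = 158

A 2-term AP is any pair of integers, so a monochromatic 2-AP exists iff some colour is used at least twice. With 157 colours, the colouring i ↦ i on {1, ..., 157} uses each colour once, avoiding any monochromatic pair, so W(157, 2) > 157. For {1, ..., 158}, pigeonhole forces two integers of the same colour, which form a monochromatic 2-AP. Hence W(157, 2) = 158.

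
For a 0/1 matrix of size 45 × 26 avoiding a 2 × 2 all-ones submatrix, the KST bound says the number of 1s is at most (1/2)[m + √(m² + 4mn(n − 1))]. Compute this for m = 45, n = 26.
z(45, 26; 2, 2) ≤ (1/2)[45 + √(45² + 4·45·26·25)] = (1/2)[45 + √119025] = 195

Kővári–Sós–Turán: let r_1, ..., r_45 be the row sums and z = Σ r_i the total number of 1s. Each pair of columns can share at most one row with both entries 1 (else a 2×2 all-ones block appears), so Σ_i C(r_i, 2) ≤ C(26, 2) = 325. By convexity Σ_i C(r_i, 2) ≥ 45·C(z/45, 2) = z(z − 45)/(2·45), giving z² − 45z − 45·26·25 ≤ 0 and hence z ≤ (1/2)[45 + √(2025 + 4·29250)] = (1/2)[45 + √119025] ≈ (1/2)(45 + 345) = 195.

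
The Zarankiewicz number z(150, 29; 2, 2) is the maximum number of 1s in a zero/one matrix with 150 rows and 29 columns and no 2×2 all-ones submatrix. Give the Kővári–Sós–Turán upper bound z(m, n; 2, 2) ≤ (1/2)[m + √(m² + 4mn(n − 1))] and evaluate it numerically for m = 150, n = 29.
z(150, 29; 2, 2) ≤ (1/2)[150 + √(150² + 4·150·29·28)] = (1/2)[150 + √509700] = 431.9664

Kővári–Sós–Turán: let r_1, ..., r_150 be the row sums and z = Σ r_i the total number of 1s. Each pair of columns can share at most one row with both entries 1 (else a 2×2 all-ones block appears), so Σ_i C(r_i, 2) ≤ C(29, 2) = 406. By convexity Σ_i C(r_i, 2) ≥ 150·C(z/150, 2) = z(z − 150)/(2·150), giving z² − 150z − 150·29·28 ≤ 0 and hence z ≤ (1/2)[150 + √(22500 + 4·121800)] = (1/2)[150 + √509700] ≈ (1/2)(150 + 713.9328) = 431.9664.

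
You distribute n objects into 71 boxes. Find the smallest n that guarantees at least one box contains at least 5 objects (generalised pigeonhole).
n = (5 − 1)·71 + 1 = 285

By the generalised pigeonhole principle, to guarantee some box contains ≥ r objects we need more than (r − 1) · k objects total. Threshold: n = (r − 1) · k + 1. With r = 5 and k = 71: n = 4 · 71 + 1 = 284 + 1 = 285. For n = 284 = 4 · 71, we can put exactly 4 objects in every box, avoiding 5 in any single one — so 285 is tight.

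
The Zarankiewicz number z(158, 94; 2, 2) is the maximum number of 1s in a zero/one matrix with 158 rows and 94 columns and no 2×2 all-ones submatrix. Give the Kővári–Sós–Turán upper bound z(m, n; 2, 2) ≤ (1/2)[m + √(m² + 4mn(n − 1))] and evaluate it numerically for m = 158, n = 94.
z(158, 94; 2, 2) ≤ (1/2)[158 + √(158² + 4·158·94·93)] = (1/2)[158 + √5549908] = 1256.9121

Kővári–Sós–Turán: let r_1, ..., r_158 be the row sums and z = Σ r_i the total number of 1s. Each pair of columns can share at most one row with both entries 1 (else a 2×2 all-ones block appears), so Σ_i C(r_i, 2) ≤ C(94, 2) = 4371. By convexity Σ_i C(r_i, 2) ≥ 158·C(z/158, 2) = z(z − 158)/(2·158), giving z² − 158z − 158·94·93 ≤ 0 and hence z ≤ (1/2)[158 + √(24964 + 4·1381236)] = (1/2)[158 + √5549908] ≈ (1/2)(158 + 2355.8243) = 1256.9121.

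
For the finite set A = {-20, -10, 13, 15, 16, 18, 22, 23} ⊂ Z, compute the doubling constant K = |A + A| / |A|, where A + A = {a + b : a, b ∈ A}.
K = |A + A| / |A| = 32/8 = 4

Enumerate A + A = {a + b : a, b ∈ A}. With |A| = 8, there are |A|^2 = 64 ordered sum pairs; collecting distinct values, A + A = {-40, -30, -20, -7, -5, -4, -2, 2, 3, 5, 6, 8, 12, 13, 26, 28, 29, 30, 31, 32, 33, 34, 35, 36, 37, 38, 39, 40, 41, 44, 45, 46}, so |A + A| = 32. Thus K = 32/8 = 4. For comparison, the minimum possible |A + A| over all 8-element sets is 2·8 − 1 = 15 (so min K = 15/8), attained only by arithmetic progressions.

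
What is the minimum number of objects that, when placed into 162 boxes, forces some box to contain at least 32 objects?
n = (32 − 1)·162 + 1 = 5023

By the generalised pigeonhole principle, to guarantee some box contains ≥ r objects we need more than (r − 1) · k objects total. Threshold: n = (r − 1) · k + 1. With r = 32 and k = 162: n = 31 · 162 + 1 = 5022 + 1 = 5023. For n = 5022 = 31 · 162, we can put exactly 31 objects in every box, avoiding 32 in any single one — so 5023 is tight.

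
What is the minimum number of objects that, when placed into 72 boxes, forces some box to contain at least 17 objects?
n = (17 − 1)·72 + 1 = 1153

By the generalised pigeonhole principle, to guarantee some box contains ≥ r objects we need more than (r − 1) · k objects total. Threshold: n = (r − 1) · k + 1. With r = 17 and k = 72: n = 16 · 72 + 1 = 1152 + 1 = 1153. For n = 1152 = 16 · 72, we can put exactly 16 objects in every box, avoiding 17 in any single one — so 1153 is tight.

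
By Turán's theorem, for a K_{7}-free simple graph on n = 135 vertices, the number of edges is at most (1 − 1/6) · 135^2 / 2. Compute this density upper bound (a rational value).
Turán density bound = (5/6) · 135^2/2 = 30375/4 ≈ 7593.75

Turán's theorem: ex(n, K_{r+1}) is achieved by the complete r-partite Turán graph T(n, r) with parts as balanced as possible, and is at most (1 − 1/r) · n^2/2. For r = 6, n = 135: the density bound is (5/6) · 18225/2 = 30375/4 ≈ 7593.75. The integer-valued extremum is e(T(135, 6)) = 7593, which is strictly less than the density bound 30375/4 since 6 ∤ 135 (the parts of T(135, 6) cannot all be equal).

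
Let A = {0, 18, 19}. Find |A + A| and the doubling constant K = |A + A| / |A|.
K = |A + A| / |A| = 6/3 = 2

Enumerate A + A = {a + b : a, b ∈ A}. With |A| = 3, there are |A|^2 = 9 ordered sum pairs; collecting distinct values, A + A = {0, 18, 19, 36, 37, 38}, so |A + A| = 6. Thus K = 6/3 = 2. For comparison, the minimum possible |A + A| over all 3-element sets is 2·3 − 1 = 5 (so min K = 5/3), attained only by arithmetic progressions.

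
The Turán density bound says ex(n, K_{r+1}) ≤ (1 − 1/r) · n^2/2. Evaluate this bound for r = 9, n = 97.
Turán density bound = (8/9) · 97^2/2 = 37636/9 ≈ 4181.7778

Turán's theorem: ex(n, K_{r+1}) is achieved by the complete r-partite Turán graph T(n, r) with parts as balanced as possible, and is at most (1 − 1/r) · n^2/2. For r = 9, n = 97: the density bound is (8/9) · 9409/2 = 37636/9 ≈ 4181.7778. The integer-valued extremum is e(T(97, 9)) = 4181, which is strictly less than the density bound 37636/9 since 9 ∤ 97 (the parts of T(97, 9) cannot all be equal).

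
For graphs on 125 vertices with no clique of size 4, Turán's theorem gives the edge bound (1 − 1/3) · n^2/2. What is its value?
Turán density bound = (2/3) · 125^2/2 = 15625/3 ≈ 5208.3333

Turán's theorem: ex(n, K_{r+1}) is achieved by the complete r-partite Turán graph T(n, r) with parts as balanced as possible, and is at most (1 − 1/r) · n^2/2. For r = 3, n = 125: the density bound is (2/3) · 15625/2 = 15625/3 ≈ 5208.3333. The integer-valued extremum is e(T(125, 3)) = 5208, which is strictly less than the density bound 15625/3 since 3 ∤ 125 (the parts of T(125, 3) cannot all be equal).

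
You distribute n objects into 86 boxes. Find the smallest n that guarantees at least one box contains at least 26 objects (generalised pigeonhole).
n = (26 − 1)·86 + 1 = 2151

By the generalised pigeonhole principle, to guarantee some box contains ≥ r objects we need more than (r − 1) · k objects total. Threshold: n = (r − 1) · k + 1. With r = 26 and k = 86: n = 25 · 86 + 1 = 2150 + 1 = 2151. For n = 2150 = 25 · 86, we can put exactly 25 objects in every box, avoiding 26 in any single one — so 2151 is tight.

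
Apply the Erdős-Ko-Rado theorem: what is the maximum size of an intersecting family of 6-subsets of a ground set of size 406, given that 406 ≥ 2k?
max |F| = C(405, 5) = 88578967581

The Erdős-Ko-Rado theorem states: for n ≥ 2k, an intersecting family of k-subsets of an n-element set has size at most C(n − 1, k − 1), with equality for 'star' families {A ⊆ [n] : |A| = k, i ∈ A} (fix an element i). For n = 406, k = 6: C(405, 5) = 88578967581.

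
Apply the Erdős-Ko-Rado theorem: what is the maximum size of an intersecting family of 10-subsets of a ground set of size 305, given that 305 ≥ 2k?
max |F| = C(304, 9) = 54222992899492560

Erdős-Ko-Rado (1961): when n ≥ 2k, max |F| = C(n−1, k−1). The bound is attained by the star {A : i ∈ A} for any fixed i ∈ [n]. Here C(305−1, 10−1) = C(304, 9) = 54222992899492560.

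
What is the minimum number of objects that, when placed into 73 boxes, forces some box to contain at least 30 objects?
n = (30 − 1)·73 + 1 = 2118

By the generalised pigeonhole principle, to guarantee some box contains ≥ r objects we need more than (r − 1) · k objects total. Threshold: n = (r − 1) · k + 1. With r = 30 and k = 73: n = 29 · 73 + 1 = 2117 + 1 = 2118. For n = 2117 = 29 · 73, we can put exactly 29 objects in every box, avoiding 30 in any single one — so 2118 is tight.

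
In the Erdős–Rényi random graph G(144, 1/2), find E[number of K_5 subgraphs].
E[# K_5] = C(144, 5) · (1/2)^C(5, 2) = 481008528 / 2^10 = 30063033/64 = 469734.890625

For each 5-subset S of vertices (there are C(144, 5) = 481008528 such S), let X_S = 1 if S induces a K_5 (all C(5, 2) = 10 edges present). Then P(X_S = 1) = (1/2)^10 = 1/1024. By linearity of expectation, E[# K_5] = C(144, 5) · (1/2)^10 = 481008528 / 1024 = 30063033/64 = 469734.890625.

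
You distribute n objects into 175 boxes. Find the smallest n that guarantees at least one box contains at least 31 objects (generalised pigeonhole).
n = (31 − 1)·175 + 1 = 5251

By the generalised pigeonhole principle, to guarantee some box contains ≥ r objects we need more than (r − 1) · k objects total. Threshold: n = (r − 1) · k + 1. With r = 31 and k = 175: n = 30 · 175 + 1 = 5250 + 1 = 5251. For n = 5250 = 30 · 175, we can put exactly 30 objects in every box, avoiding 31 in any single one — so 5251 is tight.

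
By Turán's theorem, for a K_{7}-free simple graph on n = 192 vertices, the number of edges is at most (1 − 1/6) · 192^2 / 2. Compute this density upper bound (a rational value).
Turán density bound = (5/6) · 192^2/2 = 15360

Turán's theorem: ex(n, K_{r+1}) is achieved by the complete r-partite Turán graph T(n, r) with parts as balanced as possible, and is at most (1 − 1/r) · n^2/2. For r = 6, n = 192: the density bound is (5/6) · 36864/2 = 15360. Since 6 ∣ 192, the Turán graph T(192, 6) has parts of equal size 32, and its edge count e(T(192, 6)) = 15360 attains the density bound exactly.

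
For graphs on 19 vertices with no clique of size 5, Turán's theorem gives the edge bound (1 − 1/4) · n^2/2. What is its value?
Turán density bound = (3/4) · 19^2/2 = 1083/8 ≈ 135.375

Turán's theorem: ex(n, K_{r+1}) is achieved by the complete r-partite Turán graph T(n, r) with parts as balanced as possible, and is at most (1 − 1/r) · n^2/2. For r = 4, n = 19: the density bound is (3/4) · 361/2 = 1083/8 ≈ 135.375. The integer-valued extremum is e(T(19, 4)) = 135, which is strictly less than the density bound 1083/8 since 4 ∤ 19 (the parts of T(19, 4) cannot all be equal).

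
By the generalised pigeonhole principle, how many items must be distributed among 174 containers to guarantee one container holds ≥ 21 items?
n = (21 − 1)·174 + 1 = 3481

By the generalised pigeonhole principle, to guarantee some box contains ≥ r objects we need more than (r − 1) · k objects total. Threshold: n = (r − 1) · k + 1. With r = 21 and k = 174: n = 20 · 174 + 1 = 3480 + 1 = 3481. For n = 3480 = 20 · 174, we can put exactly 20 objects in every box, avoiding 21 in any single one — so 3481 is tight.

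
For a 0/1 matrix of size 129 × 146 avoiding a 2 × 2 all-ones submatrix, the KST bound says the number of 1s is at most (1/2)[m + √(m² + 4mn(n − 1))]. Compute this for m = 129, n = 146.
z(129, 146; 2, 2) ≤ (1/2)[129 + √(129² + 4·129·146·145)] = (1/2)[129 + √10940361] = 1718.3108

Kővári–Sós–Turán: let r_1, ..., r_129 be the row sums and z = Σ r_i the total number of 1s. Each pair of columns can share at most one row with both entries 1 (else a 2×2 all-ones block appears), so Σ_i C(r_i, 2) ≤ C(146, 2) = 10585. By convexity Σ_i C(r_i, 2) ≥ 129·C(z/129, 2) = z(z − 129)/(2·129), giving z² − 129z − 129·146·145 ≤ 0 and hence z ≤ (1/2)[129 + √(16641 + 4·2730930)] = (1/2)[129 + √10940361] ≈ (1/2)(129 + 3307.6217) = 1718.3108.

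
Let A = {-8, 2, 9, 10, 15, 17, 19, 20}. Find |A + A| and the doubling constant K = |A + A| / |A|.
K = |A + A| / |A| = 30/8 = 15/4

Enumerate A + A = {a + b : a, b ∈ A}. With |A| = 8, there are |A|^2 = 64 ordered sum pairs; collecting distinct values, A + A = {-16, -6, 1, 2, 4, 7, 9, 11, 12, 17, 18, 19, 20, 21, 22, 24, 25, 26, 27, 28, 29, 30, 32, 34, 35, 36, 37, 38, 39, 40}, so |A + A| = 30. Thus K = 30/8 = 15/4. For comparison, the minimum possible |A + A| over all 8-element sets is 2·8 − 1 = 15 (so min K = 15/8), attained only by arithmetic progressions.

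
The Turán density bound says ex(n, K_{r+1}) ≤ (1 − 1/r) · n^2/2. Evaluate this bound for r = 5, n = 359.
Turán density bound = (4/5) · 359^2/2 = 257762/5 ≈ 51552.4

Turán's theorem: ex(n, K_{r+1}) is achieved by the complete r-partite Turán graph T(n, r) with parts as balanced as possible, and is at most (1 − 1/r) · n^2/2. For r = 5, n = 359: the density bound is (4/5) · 128881/2 = 257762/5 ≈ 51552.4. The integer-valued extremum is e(T(359, 5)) = 51552, which is strictly less than the density bound 257762/5 since 5 ∤ 359 (the parts of T(359, 5) cannot all be equal).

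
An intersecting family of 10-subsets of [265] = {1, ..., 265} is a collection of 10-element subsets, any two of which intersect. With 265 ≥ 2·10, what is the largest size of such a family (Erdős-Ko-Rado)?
max |F| = C(264, 9) = 14955617450039552

Erdős-Ko-Rado (1961): when n ≥ 2k, max |F| = C(n−1, k−1). The bound is attained by the star {A : i ∈ A} for any fixed i ∈ [n]. Here C(265−1, 10−1) = C(264, 9) = 14955617450039552.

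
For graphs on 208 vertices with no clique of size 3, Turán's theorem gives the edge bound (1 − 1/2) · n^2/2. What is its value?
Turán density bound = (1/2) · 208^2/2 = 10816

Turán's theorem: ex(n, K_{r+1}) is achieved by the complete r-partite Turán graph T(n, r) with parts as balanced as possible, and is at most (1 − 1/r) · n^2/2. For r = 2, n = 208: the density bound is (1/2) · 43264/2 = 10816. Since 2 ∣ 208, the Turán graph T(208, 2) has parts of equal size 104, and its edge count e(T(208, 2)) = 10816 attains the density bound exactly.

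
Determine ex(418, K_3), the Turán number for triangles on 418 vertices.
ex(418, K_3) = ⌊418^2/4⌋ = 43681

Mantel (1907): a triangle-free graph on n vertices has at most ⌊n^2/4⌋ edges, with equality for the complete bipartite graph K_{⌊n/2⌋, ⌈n/2⌉}. For n = 418: ⌊418^2/4⌋ = ⌊174724/4⌋ = 43681. The extremal graph is K_{209, 209}, which has 209·209 = 43681 edges.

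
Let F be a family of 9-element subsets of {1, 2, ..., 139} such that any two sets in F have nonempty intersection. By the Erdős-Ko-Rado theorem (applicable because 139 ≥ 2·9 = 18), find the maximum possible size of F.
max |F| = C(138, 8) = 2653099105437

Erdős-Ko-Rado (1961): when n ≥ 2k, max |F| = C(n−1, k−1). The bound is attained by the star {A : i ∈ A} for any fixed i ∈ [n]. Here C(139−1, 9−1) = C(138, 8) = 2653099105437.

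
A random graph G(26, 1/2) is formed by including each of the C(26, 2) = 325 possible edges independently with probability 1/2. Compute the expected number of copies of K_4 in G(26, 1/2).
E[# K_4] = C(26, 4) · (1/2)^C(4, 2) = 14950 / 2^6 = 7475/32 = 233.59375

For each 4-subset S of vertices (there are C(26, 4) = 14950 such S), let X_S = 1 if S induces a K_4 (all C(4, 2) = 6 edges present). Then P(X_S = 1) = (1/2)^6 = 1/64. By linearity of expectation, E[# K_4] = C(26, 4) · (1/2)^6 = 14950 / 64 = 7475/32 = 233.59375.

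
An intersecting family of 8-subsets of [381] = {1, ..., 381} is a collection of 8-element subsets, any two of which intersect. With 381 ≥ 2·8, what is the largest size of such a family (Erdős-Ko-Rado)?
max |F| = C(380, 7) = 214741575477000

The Erdős-Ko-Rado theorem states: for n ≥ 2k, an intersecting family of k-subsets of an n-element set has size at most C(n − 1, k − 1), with equality for 'star' families {A ⊆ [n] : |A| = k, i ∈ A} (fix an element i). For n = 381, k = 8: C(380, 7) = 214741575477000.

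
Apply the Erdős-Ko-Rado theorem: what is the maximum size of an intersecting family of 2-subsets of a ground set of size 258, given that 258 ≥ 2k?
max |F| = C(257, 1) = 257

The Erdős-Ko-Rado theorem states: for n ≥ 2k, an intersecting family of k-subsets of an n-element set has size at most C(n − 1, k − 1), with equality for 'star' families {A ⊆ [n] : |A| = k, i ∈ A} (fix an element i). For n = 258, k = 2: C(257, 1) = 257.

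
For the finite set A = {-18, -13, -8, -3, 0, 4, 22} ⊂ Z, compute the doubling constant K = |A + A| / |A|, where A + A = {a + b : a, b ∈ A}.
K = |A + A| / |A| = 24/7

Enumerate A + A = {a + b : a, b ∈ A}. With |A| = 7, there are |A|^2 = 49 ordered sum pairs; collecting distinct values, A + A = {-36, -31, -26, -21, -18, -16, -14, -13, -11, -9, -8, -6, -4, -3, 0, 1, 4, 8, 9, 14, 19, 22, 26, 44}, so |A + A| = 24. Thus K = 24/7. For comparison, the minimum possible |A + A| over all 7-element sets is 2·7 − 1 = 13 (so min K = 13/7), attained only by arithmetic progressions.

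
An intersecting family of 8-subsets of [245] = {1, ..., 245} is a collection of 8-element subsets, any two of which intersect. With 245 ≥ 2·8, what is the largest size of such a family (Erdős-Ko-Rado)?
max |F| = C(244, 7) = 9366645241008

The Erdős-Ko-Rado theorem states: for n ≥ 2k, an intersecting family of k-subsets of an n-element set has size at most C(n − 1, k − 1), with equality for 'star' families {A ⊆ [n] : |A| = k, i ∈ A} (fix an element i). For n = 245, k = 8: C(244, 7) = 9366645241008.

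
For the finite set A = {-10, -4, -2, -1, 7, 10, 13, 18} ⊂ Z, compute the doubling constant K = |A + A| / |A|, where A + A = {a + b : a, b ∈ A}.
K = |A + A| / |A| = 28/8 = 7/2

Enumerate A + A = {a + b : a, b ∈ A}. With |A| = 8, there are |A|^2 = 64 ordered sum pairs; collecting distinct values, A + A = {-20, -14, -12, -11, -8, -6, -5, -4, -3, -2, 0, 3, 5, 6, 8, 9, 11, 12, 14, 16, 17, 20, 23, 25, 26, 28, 31, 36}, so |A + A| = 28. Thus K = 28/8 = 7/2. For comparison, the minimum possible |A + A| over all 8-element sets is 2·8 − 1 = 15 (so min K = 15/8), attained only by arithmetic progressions.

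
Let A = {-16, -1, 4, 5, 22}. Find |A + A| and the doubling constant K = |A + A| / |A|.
K = |A + A| / |A| = 15/5 = 3

Enumerate A + A = {a + b : a, b ∈ A}. With |A| = 5, there are |A|^2 = 25 ordered sum pairs; collecting distinct values, A + A = {-32, -17, -12, -11, -2, 3, 4, 6, 8, 9, 10, 21, 26, 27, 44}, so |A + A| = 15. Thus K = 15/5 = 3. For comparison, the minimum possible |A + A| over all 5-element sets is 2·5 − 1 = 9 (so min K = 9/5), attained only by arithmetic progressions.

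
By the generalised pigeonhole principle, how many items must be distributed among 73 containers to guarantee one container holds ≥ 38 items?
n = (38 − 1)·73 + 1 = 2702

By the generalised pigeonhole principle, to guarantee some box contains ≥ r objects we need more than (r − 1) · k objects total. Threshold: n = (r − 1) · k + 1. With r = 38 and k = 73: n = 37 · 73 + 1 = 2701 + 1 = 2702. For n = 2701 = 37 · 73, we can put exactly 37 objects in every box, avoiding 38 in any single one — so 2702 is tight.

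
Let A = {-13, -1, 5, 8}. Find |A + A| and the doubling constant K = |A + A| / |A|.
K = |A + A| / |A| = 10/4 = 5/2

Enumerate A + A = {a + b : a, b ∈ A}. With |A| = 4, there are |A|^2 = 16 ordered sum pairs; collecting distinct values, A + A = {-26, -14, -8, -5, -2, 4, 7, 10, 13, 16}, so |A + A| = 10. Thus K = 10/4 = 5/2. For comparison, the minimum possible |A + A| over all 4-element sets is 2·4 − 1 = 7 (so min K = 7/4), attained only by arithmetic progressions.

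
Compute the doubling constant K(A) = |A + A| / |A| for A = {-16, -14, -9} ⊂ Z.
K = |A + A| / |A| = 6/3 = 2

Enumerate A + A = {a + b : a, b ∈ A}. With |A| = 3, there are |A|^2 = 9 ordered sum pairs; collecting distinct values, A + A = {-32, -30, -28, -25, -23, -18}, so |A + A| = 6. Thus K = 6/3 = 2. For comparison, the minimum possible |A + A| over all 3-element sets is 2·3 − 1 = 5 (so min K = 5/3), attained only by arithmetic progressions.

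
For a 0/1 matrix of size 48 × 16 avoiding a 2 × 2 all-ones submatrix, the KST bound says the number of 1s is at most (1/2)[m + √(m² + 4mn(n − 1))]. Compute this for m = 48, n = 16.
z(48, 16; 2, 2) ≤ (1/2)[48 + √(48² + 4·48·16·15)] = (1/2)[48 + √48384] = 133.9818

Kővári–Sós–Turán: let r_1, ..., r_48 be the row sums and z = Σ r_i the total number of 1s. Each pair of columns can share at most one row with both entries 1 (else a 2×2 all-ones block appears), so Σ_i C(r_i, 2) ≤ C(16, 2) = 120. By convexity Σ_i C(r_i, 2) ≥ 48·C(z/48, 2) = z(z − 48)/(2·48), giving z² − 48z − 48·16·15 ≤ 0 and hence z ≤ (1/2)[48 + √(2304 + 4·11520)] = (1/2)[48 + √48384] ≈ (1/2)(48 + 219.9636) = 133.9818.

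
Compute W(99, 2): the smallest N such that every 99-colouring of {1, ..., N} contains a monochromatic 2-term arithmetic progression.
W(99, 2) = 99 + 1 = 100

A 2-term AP is any pair of integers, so a monochromatic 2-AP exists iff some colour is used at least twice. With 99 colours, the colouring i ↦ i on {1, ..., 99} uses each colour once, avoiding any monochromatic pair, so W(99, 2) > 99. For {1, ..., 100}, pigeonhole forces two integers of the same colour, which form a monochromatic 2-AP. Hence W(99, 2) = 100.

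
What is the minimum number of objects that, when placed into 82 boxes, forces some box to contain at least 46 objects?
n = (46 − 1)·82 + 1 = 3691

By the generalised pigeonhole principle, to guarantee some box contains ≥ r objects we need more than (r − 1) · k objects total. Threshold: n = (r − 1) · k + 1. With r = 46 and k = 82: n = 45 · 82 + 1 = 3690 + 1 = 3691. For n = 3690 = 45 · 82, we can put exactly 45 objects in every box, avoiding 46 in any single one — so 3691 is tight.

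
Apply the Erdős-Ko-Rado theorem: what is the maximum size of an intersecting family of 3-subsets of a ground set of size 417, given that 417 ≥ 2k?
max |F| = C(416, 2) = 86320

The Erdős-Ko-Rado theorem states: for n ≥ 2k, an intersecting family of k-subsets of an n-element set has size at most C(n − 1, k − 1), with equality for 'star' families {A ⊆ [n] : |A| = k, i ∈ A} (fix an element i). For n = 417, k = 3: C(416, 2) = 86320.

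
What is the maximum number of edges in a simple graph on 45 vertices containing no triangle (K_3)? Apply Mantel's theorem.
ex(45, K_3) = ⌊45^2/4⌋ = 506

Mantel (1907): a triangle-free graph on n vertices has at most ⌊n^2/4⌋ edges, with equality for the complete bipartite graph K_{⌊n/2⌋, ⌈n/2⌉}. For n = 45: ⌊45^2/4⌋ = ⌊2025/4⌋ = 506. The extremal graph is K_{22, 23}, which has 22·23 = 506 edges.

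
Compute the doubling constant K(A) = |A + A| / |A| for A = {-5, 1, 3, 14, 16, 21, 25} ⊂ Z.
K = |A + A| / |A| = 26/7

Enumerate A + A = {a + b : a, b ∈ A}. With |A| = 7, there are |A|^2 = 49 ordered sum pairs; collecting distinct values, A + A = {-10, -4, -2, 2, 4, 6, 9, 11, 15, 16, 17, 19, 20, 22, 24, 26, 28, 30, 32, 35, 37, 39, 41, 42, 46, 50}, so |A + A| = 26. Thus K = 26/7. For comparison, the minimum possible |A + A| over all 7-element sets is 2·7 − 1 = 13 (so min K = 13/7), attained only by arithmetic progressions.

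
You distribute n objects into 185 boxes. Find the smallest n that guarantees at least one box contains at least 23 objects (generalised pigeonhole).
n = (23 − 1)·185 + 1 = 4071

By the generalised pigeonhole principle, to guarantee some box contains ≥ r objects we need more than (r − 1) · k objects total. Threshold: n = (r − 1) · k + 1. With r = 23 and k = 185: n = 22 · 185 + 1 = 4070 + 1 = 4071. For n = 4070 = 22 · 185, we can put exactly 22 objects in every box, avoiding 23 in any single one — so 4071 is tight.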